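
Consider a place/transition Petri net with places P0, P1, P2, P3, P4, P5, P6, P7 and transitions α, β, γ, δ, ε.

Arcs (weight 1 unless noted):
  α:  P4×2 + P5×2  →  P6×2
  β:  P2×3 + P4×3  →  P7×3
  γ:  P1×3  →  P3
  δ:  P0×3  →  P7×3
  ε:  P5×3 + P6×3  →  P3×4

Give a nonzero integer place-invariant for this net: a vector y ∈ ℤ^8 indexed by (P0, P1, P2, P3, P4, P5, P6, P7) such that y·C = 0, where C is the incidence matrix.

Incidence matrix C (rows=places, cols=transitions):
        α    β    γ    δ    ε
   P0   0    0    0   -3    0
   P1   0    0   -3    0    0
   P2   0   -3    0    0    0
   P3   0    0    1    0    4
   P4  -2   -3    0    0    0
   P5  -2    0    0    0   -3
   P6   2    0    0    0   -3
   P7   0    3    0    3    0

Candidate y = [0, 1, 4, 3, -4, 4, 0, 0]; check y·C column-wise:
  col α: 1·0 + 4·0 + 3·0 + -4·-2 + 4·-2 + 0·2 = 0
  col β: 1·0 + 4·-3 + 3·0 + -4·-3 + 4·0 + 0·3 = 0
  col γ: 1·-3 + 4·0 + 3·1 + -4·0 + 4·0 = 0
  col δ: 0·-3 + 1·0 + 4·0 + 3·0 + -4·0 + 4·0 + 0·3 = 0
  col ε: 1·0 + 4·0 + 3·4 + -4·0 + 4·-3 + 0·-3 = 0

y = (P0:0, P1:1, P2:4, P3:3, P4:-4, P5:4, P6:0, P7:0)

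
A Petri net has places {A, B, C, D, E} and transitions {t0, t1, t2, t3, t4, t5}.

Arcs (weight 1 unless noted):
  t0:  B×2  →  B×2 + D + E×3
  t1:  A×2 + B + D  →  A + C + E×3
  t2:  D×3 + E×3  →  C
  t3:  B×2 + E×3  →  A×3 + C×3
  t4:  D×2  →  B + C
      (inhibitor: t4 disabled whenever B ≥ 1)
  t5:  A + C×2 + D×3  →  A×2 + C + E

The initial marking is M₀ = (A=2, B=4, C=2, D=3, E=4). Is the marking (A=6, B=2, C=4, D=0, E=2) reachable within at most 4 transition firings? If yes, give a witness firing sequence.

step 1: fire t3:  (A=2, B=4, C=2, D=3, E=4) → (A=5, B=2, C=5, D=3, E=1)
step 2: fire t5:  (A=5, B=2, C=5, D=3, E=1) → (A=6, B=2, C=4, D=0, E=2)

YES — reachable via ⟨t3, t5⟩ (2 firings)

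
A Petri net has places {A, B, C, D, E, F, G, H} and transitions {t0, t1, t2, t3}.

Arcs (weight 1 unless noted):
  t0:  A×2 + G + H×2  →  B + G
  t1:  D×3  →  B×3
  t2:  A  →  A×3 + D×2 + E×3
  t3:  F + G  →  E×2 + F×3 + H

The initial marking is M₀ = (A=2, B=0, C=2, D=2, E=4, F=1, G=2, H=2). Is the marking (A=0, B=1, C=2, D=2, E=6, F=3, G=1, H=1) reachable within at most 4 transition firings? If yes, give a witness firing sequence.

YES — reachable via ⟨t0, t3⟩ (2 firings)

step 1: fire t0:  (A=2, B=0, C=2, D=2, E=4, F=1, G=2, H=2) → (A=0, B=1, C=2, D=2, E=4, F=1, G=2, H=0)
step 2: fire t3:  (A=0, B=1, C=2, D=2, E=4, F=1, G=2, H=0) → (A=0, B=1, C=2, D=2, E=6, F=3, G=1, H=1)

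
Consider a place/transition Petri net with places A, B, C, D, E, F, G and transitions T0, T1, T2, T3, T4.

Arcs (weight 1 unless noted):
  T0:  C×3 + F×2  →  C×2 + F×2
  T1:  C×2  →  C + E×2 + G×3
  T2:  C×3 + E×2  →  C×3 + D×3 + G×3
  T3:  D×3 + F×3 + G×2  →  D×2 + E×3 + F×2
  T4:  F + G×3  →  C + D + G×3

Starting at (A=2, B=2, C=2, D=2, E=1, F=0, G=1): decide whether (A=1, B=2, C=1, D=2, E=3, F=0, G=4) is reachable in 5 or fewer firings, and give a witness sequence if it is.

NO — not reachable within 5 firings

depth 0: 1 marking
depth 1: 2 markings reached so far
depth 2: 2 markings reached so far
(frontier empty at depth 2; search complete)
target is not among the 2 markings reachable within 5 steps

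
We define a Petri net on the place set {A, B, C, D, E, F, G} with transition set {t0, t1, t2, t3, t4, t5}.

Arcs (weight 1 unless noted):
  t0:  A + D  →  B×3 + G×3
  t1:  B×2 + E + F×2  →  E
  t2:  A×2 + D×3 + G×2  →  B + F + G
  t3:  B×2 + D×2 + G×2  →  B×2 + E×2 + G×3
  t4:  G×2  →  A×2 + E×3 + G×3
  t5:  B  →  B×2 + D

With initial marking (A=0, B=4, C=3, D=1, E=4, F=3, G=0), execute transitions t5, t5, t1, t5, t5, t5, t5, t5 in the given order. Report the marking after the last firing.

step 1: fire t5:  (A=0, B=4, C=3, D=1, E=4, F=3, G=0) → (A=0, B=5, C=3, D=2, E=4, F=3, G=0)
step 2: fire t5:  (A=0, B=5, C=3, D=2, E=4, F=3, G=0) → (A=0, B=6, C=3, D=3, E=4, F=3, G=0)
step 3: fire t1:  (A=0, B=6, C=3, D=3, E=4, F=3, G=0) → (A=0, B=4, C=3, D=3, E=4, F=1, G=0)
step 4: fire t5:  (A=0, B=4, C=3, D=3, E=4, F=1, G=0) → (A=0, B=5, C=3, D=4, E=4, F=1, G=0)
step 5: fire t5:  (A=0, B=5, C=3, D=4, E=4, F=1, G=0) → (A=0, B=6, C=3, D=5, E=4, F=1, G=0)
step 6: fire t5:  (A=0, B=6, C=3, D=5, E=4, F=1, G=0) → (A=0, B=7, C=3, D=6, E=4, F=1, G=0)
step 7: fire t5:  (A=0, B=7, C=3, D=6, E=4, F=1, G=0) → (A=0, B=8, C=3, D=7, E=4, F=1, G=0)
step 8: fire t5:  (A=0, B=8, C=3, D=7, E=4, F=1, G=0) → (A=0, B=9, C=3, D=8, E=4, F=1, G=0)

(A=0, B=9, C=3, D=8, E=4, F=1, G=0)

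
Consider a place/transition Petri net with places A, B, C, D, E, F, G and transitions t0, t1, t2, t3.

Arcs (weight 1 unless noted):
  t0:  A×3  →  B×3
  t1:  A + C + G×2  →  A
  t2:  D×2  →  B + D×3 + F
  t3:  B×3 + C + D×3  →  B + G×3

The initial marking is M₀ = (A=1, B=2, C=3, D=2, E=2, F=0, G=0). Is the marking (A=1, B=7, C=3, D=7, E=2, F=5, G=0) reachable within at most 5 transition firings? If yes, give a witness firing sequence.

YES — reachable via ⟨t2, t2, t2, t2, t2⟩ (5 firings)

step 1: fire t2:  (A=1, B=2, C=3, D=2, E=2, F=0, G=0) → (A=1, B=3, C=3, D=3, E=2, F=1, G=0)
step 2: fire t2:  (A=1, B=3, C=3, D=3, E=2, F=1, G=0) → (A=1, B=4, C=3, D=4, E=2, F=2, G=0)
step 3: fire t2:  (A=1, B=4, C=3, D=4, E=2, F=2, G=0) → (A=1, B=5, C=3, D=5, E=2, F=3, G=0)
step 4: fire t2:  (A=1, B=5, C=3, D=5, E=2, F=3, G=0) → (A=1, B=6, C=3, D=6, E=2, F=4, G=0)
step 5: fire t2:  (A=1, B=6, C=3, D=6, E=2, F=4, G=0) → (A=1, B=7, C=3, D=7, E=2, F=5, G=0)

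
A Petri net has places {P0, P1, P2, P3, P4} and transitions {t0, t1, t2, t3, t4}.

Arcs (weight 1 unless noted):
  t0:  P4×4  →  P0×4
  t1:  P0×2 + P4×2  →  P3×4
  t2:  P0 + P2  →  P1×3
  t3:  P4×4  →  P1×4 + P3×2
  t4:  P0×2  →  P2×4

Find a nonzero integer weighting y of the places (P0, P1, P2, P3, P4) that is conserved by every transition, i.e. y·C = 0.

y = (P0:2, P1:1, P2:1, P3:2, P4:2)

Incidence matrix C (rows=places, cols=transitions):
       t0   t1   t2   t3   t4
   P0   4   -2   -1    0   -2
   P1   0    0    3    4    0
   P2   0    0   -1    0    4
   P3   0    4    0    2    0
   P4  -4   -2    0   -4    0

Candidate y = [2, 1, 1, 2, 2]; check y·C column-wise:
  col t0: 2·4 + 1·0 + 1·0 + 2·0 + 2·-4 = 0
  col t1: 2·-2 + 1·0 + 1·0 + 2·4 + 2·-2 = 0
  col t2: 2·-1 + 1·3 + 1·-1 + 2·0 + 2·0 = 0
  col t3: 2·0 + 1·4 + 1·0 + 2·2 + 2·-4 = 0
  col t4: 2·-2 + 1·0 + 1·4 + 2·0 + 2·0 = 0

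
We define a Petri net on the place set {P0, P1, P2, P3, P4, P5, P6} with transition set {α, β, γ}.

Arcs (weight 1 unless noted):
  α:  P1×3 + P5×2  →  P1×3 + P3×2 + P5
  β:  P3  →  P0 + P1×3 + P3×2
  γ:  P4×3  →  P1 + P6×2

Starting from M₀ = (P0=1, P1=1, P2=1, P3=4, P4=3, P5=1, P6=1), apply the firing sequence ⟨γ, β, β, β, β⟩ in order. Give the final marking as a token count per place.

step 1: fire γ:  (P0=1, P1=1, P2=1, P3=4, P4=3, P5=1, P6=1) → (P0=1, P1=2, P2=1, P3=4, P4=0, P5=1, P6=3)
step 2: fire β:  (P0=1, P1=2, P2=1, P3=4, P4=0, P5=1, P6=3) → (P0=2, P1=5, P2=1, P3=5, P4=0, P5=1, P6=3)
step 3: fire β:  (P0=2, P1=5, P2=1, P3=5, P4=0, P5=1, P6=3) → (P0=3, P1=8, P2=1, P3=6, P4=0, P5=1, P6=3)
step 4: fire β:  (P0=3, P1=8, P2=1, P3=6, P4=0, P5=1, P6=3) → (P0=4, P1=11, P2=1, P3=7, P4=0, P5=1, P6=3)
step 5: fire β:  (P0=4, P1=11, P2=1, P3=7, P4=0, P5=1, P6=3) → (P0=5, P1=14, P2=1, P3=8, P4=0, P5=1, P6=3)

(P0=5, P1=14, P2=1, P3=8, P4=0, P5=1, P6=3)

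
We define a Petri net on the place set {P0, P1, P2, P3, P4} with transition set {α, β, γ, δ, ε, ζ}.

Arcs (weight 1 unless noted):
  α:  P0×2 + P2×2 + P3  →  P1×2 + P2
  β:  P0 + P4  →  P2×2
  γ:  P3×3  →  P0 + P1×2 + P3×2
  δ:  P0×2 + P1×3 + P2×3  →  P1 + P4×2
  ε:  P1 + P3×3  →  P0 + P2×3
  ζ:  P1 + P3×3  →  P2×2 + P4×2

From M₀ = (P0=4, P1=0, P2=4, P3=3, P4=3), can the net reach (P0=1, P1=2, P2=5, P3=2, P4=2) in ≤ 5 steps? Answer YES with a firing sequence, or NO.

step 1: fire α:  (P0=4, P1=0, P2=4, P3=3, P4=3) → (P0=2, P1=2, P2=3, P3=2, P4=3)
step 2: fire β:  (P0=2, P1=2, P2=3, P3=2, P4=3) → (P0=1, P1=2, P2=5, P3=2, P4=2)

YES — reachable via ⟨α, β⟩ (2 firings)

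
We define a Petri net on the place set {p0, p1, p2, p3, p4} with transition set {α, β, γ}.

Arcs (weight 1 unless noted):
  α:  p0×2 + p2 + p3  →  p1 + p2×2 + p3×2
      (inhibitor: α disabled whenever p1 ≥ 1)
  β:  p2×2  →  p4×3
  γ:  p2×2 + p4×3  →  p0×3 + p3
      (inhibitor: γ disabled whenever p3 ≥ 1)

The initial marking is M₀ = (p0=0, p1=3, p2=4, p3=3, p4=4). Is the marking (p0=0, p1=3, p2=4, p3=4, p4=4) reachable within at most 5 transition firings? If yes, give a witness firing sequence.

NO — not reachable within 5 firings

depth 0: 1 marking
depth 1: 2 markings reached so far
depth 2: 3 markings reached so far
depth 3: 3 markings reached so far
(frontier empty at depth 3; search complete)
target is not among the 3 markings reachable within 5 steps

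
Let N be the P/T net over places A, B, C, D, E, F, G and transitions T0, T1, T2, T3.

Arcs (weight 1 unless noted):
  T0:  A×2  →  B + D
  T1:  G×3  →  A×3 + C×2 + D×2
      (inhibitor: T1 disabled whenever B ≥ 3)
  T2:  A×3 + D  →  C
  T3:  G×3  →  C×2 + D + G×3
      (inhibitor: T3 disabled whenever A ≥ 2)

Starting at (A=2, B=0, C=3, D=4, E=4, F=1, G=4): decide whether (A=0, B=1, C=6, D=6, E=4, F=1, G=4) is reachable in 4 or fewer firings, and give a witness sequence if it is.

depth 0: 1 marking
depth 1: 3 markings reached so far
depth 2: 6 markings reached so far
depth 3: 10 markings reached so far
depth 4: 14 markings reached so far
target is not among the 14 markings reachable within 4 steps

NO — not reachable within 4 firings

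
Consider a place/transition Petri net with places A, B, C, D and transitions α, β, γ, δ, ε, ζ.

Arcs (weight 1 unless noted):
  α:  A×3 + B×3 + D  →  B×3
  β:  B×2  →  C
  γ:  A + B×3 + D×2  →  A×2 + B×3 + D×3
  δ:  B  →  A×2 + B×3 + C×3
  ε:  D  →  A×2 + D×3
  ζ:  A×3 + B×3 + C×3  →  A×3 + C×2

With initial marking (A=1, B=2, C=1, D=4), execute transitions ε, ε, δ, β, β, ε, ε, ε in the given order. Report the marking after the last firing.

(A=13, B=0, C=6, D=14)

step 1: fire ε:  (A=1, B=2, C=1, D=4) → (A=3, B=2, C=1, D=6)
step 2: fire ε:  (A=3, B=2, C=1, D=6) → (A=5, B=2, C=1, D=8)
step 3: fire δ:  (A=5, B=2, C=1, D=8) → (A=7, B=4, C=4, D=8)
step 4: fire β:  (A=7, B=4, C=4, D=8) → (A=7, B=2, C=5, D=8)
step 5: fire β:  (A=7, B=2, C=5, D=8) → (A=7, B=0, C=6, D=8)
step 6: fire ε:  (A=7, B=0, C=6, D=8) → (A=9, B=0, C=6, D=10)
step 7: fire ε:  (A=9, B=0, C=6, D=10) → (A=11, B=0, C=6, D=12)
step 8: fire ε:  (A=11, B=0, C=6, D=12) → (A=13, B=0, C=6, D=14)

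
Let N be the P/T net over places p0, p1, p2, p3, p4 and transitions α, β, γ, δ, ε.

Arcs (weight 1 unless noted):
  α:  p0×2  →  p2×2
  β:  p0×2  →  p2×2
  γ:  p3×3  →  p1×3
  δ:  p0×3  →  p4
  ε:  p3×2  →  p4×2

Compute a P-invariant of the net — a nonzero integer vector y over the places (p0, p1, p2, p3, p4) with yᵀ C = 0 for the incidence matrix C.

y = (p0:1, p1:3, p2:1, p3:3, p4:3)

Incidence matrix C (rows=places, cols=transitions):
        α    β    γ    δ    ε
   p0  -2   -2    0   -3    0
   p1   0    0    3    0    0
   p2   2    2    0    0    0
   p3   0    0   -3    0   -2
   p4   0    0    0    1    2

Candidate y = [1, 3, 1, 3, 3]; check y·C column-wise:
  col α: 1·-2 + 3·0 + 1·2 + 3·0 + 3·0 = 0
  col β: 1·-2 + 3·0 + 1·2 + 3·0 + 3·0 = 0
  col γ: 1·0 + 3·3 + 1·0 + 3·-3 + 3·0 = 0
  col δ: 1·-3 + 3·0 + 1·0 + 3·0 + 3·1 = 0
  col ε: 1·0 + 3·0 + 1·0 + 3·-2 + 3·2 = 0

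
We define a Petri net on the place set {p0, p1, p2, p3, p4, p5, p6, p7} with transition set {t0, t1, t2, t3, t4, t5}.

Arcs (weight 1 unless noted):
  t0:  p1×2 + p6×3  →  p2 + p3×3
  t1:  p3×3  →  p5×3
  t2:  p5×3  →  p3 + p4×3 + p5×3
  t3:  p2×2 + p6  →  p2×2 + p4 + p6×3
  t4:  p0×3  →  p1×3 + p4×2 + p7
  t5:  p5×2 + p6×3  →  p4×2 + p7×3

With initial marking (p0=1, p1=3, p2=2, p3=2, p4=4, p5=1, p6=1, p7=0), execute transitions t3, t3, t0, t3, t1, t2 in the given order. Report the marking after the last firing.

step 1: fire t3:  (p0=1, p1=3, p2=2, p3=2, p4=4, p5=1, p6=1, p7=0) → (p0=1, p1=3, p2=2, p3=2, p4=5, p5=1, p6=3, p7=0)
step 2: fire t3:  (p0=1, p1=3, p2=2, p3=2, p4=5, p5=1, p6=3, p7=0) → (p0=1, p1=3, p2=2, p3=2, p4=6, p5=1, p6=5, p7=0)
step 3: fire t0:  (p0=1, p1=3, p2=2, p3=2, p4=6, p5=1, p6=5, p7=0) → (p0=1, p1=1, p2=3, p3=5, p4=6, p5=1, p6=2, p7=0)
step 4: fire t3:  (p0=1, p1=1, p2=3, p3=5, p4=6, p5=1, p6=2, p7=0) → (p0=1, p1=1, p2=3, p3=5, p4=7, p5=1, p6=4, p7=0)
step 5: fire t1:  (p0=1, p1=1, p2=3, p3=5, p4=7, p5=1, p6=4, p7=0) → (p0=1, p1=1, p2=3, p3=2, p4=7, p5=4, p6=4, p7=0)
step 6: fire t2:  (p0=1, p1=1, p2=3, p3=2, p4=7, p5=4, p6=4, p7=0) → (p0=1, p1=1, p2=3, p3=3, p4=10, p5=4, p6=4, p7=0)

(p0=1, p1=1, p2=3, p3=3, p4=10, p5=4, p6=4, p7=0)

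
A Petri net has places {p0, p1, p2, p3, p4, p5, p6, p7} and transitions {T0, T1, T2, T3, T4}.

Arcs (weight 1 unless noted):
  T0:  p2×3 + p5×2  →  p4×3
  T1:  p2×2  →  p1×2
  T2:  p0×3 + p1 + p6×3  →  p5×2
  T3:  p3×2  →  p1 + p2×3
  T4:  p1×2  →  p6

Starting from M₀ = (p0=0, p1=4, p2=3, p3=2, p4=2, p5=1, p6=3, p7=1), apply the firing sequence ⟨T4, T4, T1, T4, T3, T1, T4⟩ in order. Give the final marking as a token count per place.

(p0=0, p1=1, p2=2, p3=0, p4=2, p5=1, p6=7, p7=1)

step 1: fire T4:  (p0=0, p1=4, p2=3, p3=2, p4=2, p5=1, p6=3, p7=1) → (p0=0, p1=2, p2=3, p3=2, p4=2, p5=1, p6=4, p7=1)
step 2: fire T4:  (p0=0, p1=2, p2=3, p3=2, p4=2, p5=1, p6=4, p7=1) → (p0=0, p1=0, p2=3, p3=2, p4=2, p5=1, p6=5, p7=1)
step 3: fire T1:  (p0=0, p1=0, p2=3, p3=2, p4=2, p5=1, p6=5, p7=1) → (p0=0, p1=2, p2=1, p3=2, p4=2, p5=1, p6=5, p7=1)
step 4: fire T4:  (p0=0, p1=2, p2=1, p3=2, p4=2, p5=1, p6=5, p7=1) → (p0=0, p1=0, p2=1, p3=2, p4=2, p5=1, p6=6, p7=1)
step 5: fire T3:  (p0=0, p1=0, p2=1, p3=2, p4=2, p5=1, p6=6, p7=1) → (p0=0, p1=1, p2=4, p3=0, p4=2, p5=1, p6=6, p7=1)
step 6: fire T1:  (p0=0, p1=1, p2=4, p3=0, p4=2, p5=1, p6=6, p7=1) → (p0=0, p1=3, p2=2, p3=0, p4=2, p5=1, p6=6, p7=1)
step 7: fire T4:  (p0=0, p1=3, p2=2, p3=0, p4=2, p5=1, p6=6, p7=1) → (p0=0, p1=1, p2=2, p3=0, p4=2, p5=1, p6=7, p7=1)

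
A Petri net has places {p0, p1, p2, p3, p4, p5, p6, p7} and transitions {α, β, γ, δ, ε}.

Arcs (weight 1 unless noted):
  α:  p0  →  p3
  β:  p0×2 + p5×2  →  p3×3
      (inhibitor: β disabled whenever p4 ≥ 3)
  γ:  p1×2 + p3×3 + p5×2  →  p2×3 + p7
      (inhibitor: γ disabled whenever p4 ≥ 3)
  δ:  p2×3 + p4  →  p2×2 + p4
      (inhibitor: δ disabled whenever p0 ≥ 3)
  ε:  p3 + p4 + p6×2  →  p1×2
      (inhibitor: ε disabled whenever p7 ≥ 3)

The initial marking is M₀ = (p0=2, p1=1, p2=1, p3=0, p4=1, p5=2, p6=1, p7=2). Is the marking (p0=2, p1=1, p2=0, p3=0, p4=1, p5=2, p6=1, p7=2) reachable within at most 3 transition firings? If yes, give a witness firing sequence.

NO — not reachable within 3 firings

depth 0: 1 marking
depth 1: 3 markings reached so far
depth 2: 4 markings reached so far
depth 3: 4 markings reached so far
(frontier empty at depth 3; search complete)
target is not among the 4 markings reachable within 3 steps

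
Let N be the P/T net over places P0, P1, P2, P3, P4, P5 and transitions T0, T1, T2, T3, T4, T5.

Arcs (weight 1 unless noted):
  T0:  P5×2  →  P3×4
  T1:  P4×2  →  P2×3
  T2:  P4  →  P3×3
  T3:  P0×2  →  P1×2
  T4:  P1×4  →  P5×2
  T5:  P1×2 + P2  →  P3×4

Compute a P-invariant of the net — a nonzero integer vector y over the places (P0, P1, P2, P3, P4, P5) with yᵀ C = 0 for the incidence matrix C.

Incidence matrix C (rows=places, cols=transitions):
       T0   T1   T2   T3   T4   T5
   P0   0    0    0   -2    0    0
   P1   0    0    0    2   -4   -2
   P2   0    3    0    0    0   -1
   P3   4    0    3    0    0    4
   P4   0   -2   -1    0    0    0
   P5  -2    0    0    0    2    0

Candidate y = [1, 1, 2, 1, 3, 2]; check y·C column-wise:
  col T0: 1·0 + 1·0 + 2·0 + 1·4 + 3·0 + 2·-2 = 0
  col T1: 1·0 + 1·0 + 2·3 + 1·0 + 3·-2 + 2·0 = 0
  col T2: 1·0 + 1·0 + 2·0 + 1·3 + 3·-1 + 2·0 = 0
  col T3: 1·-2 + 1·2 + 2·0 + 1·0 + 3·0 + 2·0 = 0
  col T4: 1·0 + 1·-4 + 2·0 + 1·0 + 3·0 + 2·2 = 0
  col T5: 1·0 + 1·-2 + 2·-1 + 1·4 + 3·0 + 2·0 = 0

y = (P0:1, P1:1, P2:2, P3:1, P4:3, P5:2)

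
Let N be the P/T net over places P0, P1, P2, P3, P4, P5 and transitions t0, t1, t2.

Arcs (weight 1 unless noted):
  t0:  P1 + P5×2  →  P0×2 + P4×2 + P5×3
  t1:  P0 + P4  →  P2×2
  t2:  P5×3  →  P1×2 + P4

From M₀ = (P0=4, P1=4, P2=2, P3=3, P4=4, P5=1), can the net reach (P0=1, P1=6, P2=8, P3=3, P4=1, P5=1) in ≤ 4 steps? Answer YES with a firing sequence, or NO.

NO — not reachable within 4 firings

depth 0: 1 marking
depth 1: 2 markings reached so far
depth 2: 3 markings reached so far
depth 3: 4 markings reached so far
depth 4: 5 markings reached so far
target is not among the 5 markings reachable within 4 steps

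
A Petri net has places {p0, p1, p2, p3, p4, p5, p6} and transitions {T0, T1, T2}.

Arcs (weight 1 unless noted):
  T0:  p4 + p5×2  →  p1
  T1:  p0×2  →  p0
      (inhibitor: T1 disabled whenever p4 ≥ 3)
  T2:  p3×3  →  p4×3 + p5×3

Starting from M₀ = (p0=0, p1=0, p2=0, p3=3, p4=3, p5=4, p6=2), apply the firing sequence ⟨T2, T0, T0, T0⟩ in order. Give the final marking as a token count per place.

(p0=0, p1=3, p2=0, p3=0, p4=3, p5=1, p6=2)

step 1: fire T2:  (p0=0, p1=0, p2=0, p3=3, p4=3, p5=4, p6=2) → (p0=0, p1=0, p2=0, p3=0, p4=6, p5=7, p6=2)
step 2: fire T0:  (p0=0, p1=0, p2=0, p3=0, p4=6, p5=7, p6=2) → (p0=0, p1=1, p2=0, p3=0, p4=5, p5=5, p6=2)
step 3: fire T0:  (p0=0, p1=1, p2=0, p3=0, p4=5, p5=5, p6=2) → (p0=0, p1=2, p2=0, p3=0, p4=4, p5=3, p6=2)
step 4: fire T0:  (p0=0, p1=2, p2=0, p3=0, p4=4, p5=3, p6=2) → (p0=0, p1=3, p2=0, p3=0, p4=3, p5=1, p6=2)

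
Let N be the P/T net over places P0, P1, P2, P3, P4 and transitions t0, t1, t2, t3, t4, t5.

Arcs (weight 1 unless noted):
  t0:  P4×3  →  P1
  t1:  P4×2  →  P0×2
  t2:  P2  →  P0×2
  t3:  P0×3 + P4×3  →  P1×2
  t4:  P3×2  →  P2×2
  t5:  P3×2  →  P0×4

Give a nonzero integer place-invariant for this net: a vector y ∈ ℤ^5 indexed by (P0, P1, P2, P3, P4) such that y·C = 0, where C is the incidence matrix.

y = (P0:1, P1:3, P2:2, P3:2, P4:1)

Incidence matrix C (rows=places, cols=transitions):
       t0   t1   t2   t3   t4   t5
   P0   0    2    2   -3    0    4
   P1   1    0    0    2    0    0
   P2   0    0   -1    0    2    0
   P3   0    0    0    0   -2   -2
   P4  -3   -2    0   -3    0    0

Candidate y = [1, 3, 2, 2, 1]; check y·C column-wise:
  col t0: 1·0 + 3·1 + 2·0 + 2·0 + 1·-3 = 0
  col t1: 1·2 + 3·0 + 2·0 + 2·0 + 1·-2 = 0
  col t2: 1·2 + 3·0 + 2·-1 + 2·0 + 1·0 = 0
  col t3: 1·-3 + 3·2 + 2·0 + 2·0 + 1·-3 = 0
  col t4: 1·0 + 3·0 + 2·2 + 2·-2 + 1·0 = 0
  col t5: 1·4 + 3·0 + 2·0 + 2·-2 + 1·0 = 0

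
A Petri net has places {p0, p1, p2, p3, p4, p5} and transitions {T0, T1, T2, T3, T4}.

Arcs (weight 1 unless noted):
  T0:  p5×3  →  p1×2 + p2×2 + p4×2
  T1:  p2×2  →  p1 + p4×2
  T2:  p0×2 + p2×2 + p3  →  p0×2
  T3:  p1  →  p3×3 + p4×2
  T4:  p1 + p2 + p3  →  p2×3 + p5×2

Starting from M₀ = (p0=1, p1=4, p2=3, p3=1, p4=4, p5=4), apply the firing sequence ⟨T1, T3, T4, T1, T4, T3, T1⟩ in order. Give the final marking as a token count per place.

step 1: fire T1:  (p0=1, p1=4, p2=3, p3=1, p4=4, p5=4) → (p0=1, p1=5, p2=1, p3=1, p4=6, p5=4)
step 2: fire T3:  (p0=1, p1=5, p2=1, p3=1, p4=6, p5=4) → (p0=1, p1=4, p2=1, p3=4, p4=8, p5=4)
step 3: fire T4:  (p0=1, p1=4, p2=1, p3=4, p4=8, p5=4) → (p0=1, p1=3, p2=3, p3=3, p4=8, p5=6)
step 4: fire T1:  (p0=1, p1=3, p2=3, p3=3, p4=8, p5=6) → (p0=1, p1=4, p2=1, p3=3, p4=10, p5=6)
step 5: fire T4:  (p0=1, p1=4, p2=1, p3=3, p4=10, p5=6) → (p0=1, p1=3, p2=3, p3=2, p4=10, p5=8)
step 6: fire T3:  (p0=1, p1=3, p2=3, p3=2, p4=10, p5=8) → (p0=1, p1=2, p2=3, p3=5, p4=12, p5=8)
step 7: fire T1:  (p0=1, p1=2, p2=3, p3=5, p4=12, p5=8) → (p0=1, p1=3, p2=1, p3=5, p4=14, p5=8)

(p0=1, p1=3, p2=1, p3=5, p4=14, p5=8)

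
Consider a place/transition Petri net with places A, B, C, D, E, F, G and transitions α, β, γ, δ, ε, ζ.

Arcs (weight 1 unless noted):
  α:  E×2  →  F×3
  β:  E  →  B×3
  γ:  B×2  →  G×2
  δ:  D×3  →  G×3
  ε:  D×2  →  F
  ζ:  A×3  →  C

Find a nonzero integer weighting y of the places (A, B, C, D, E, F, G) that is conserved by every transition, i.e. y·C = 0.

Incidence matrix C (rows=places, cols=transitions):
        α    β    γ    δ    ε    ζ
    A   0    0    0    0    0   -3
    B   0    3   -2    0    0    0
    C   0    0    0    0    0    1
    D   0    0    0   -3   -2    0
    E  -2   -1    0    0    0    0
    F   3    0    0    0    1    0
    G   0    0    2    3    0    0

Candidate y = [1, 0, 3, 0, 0, 0, 0]; check y·C column-wise:
  col α: 1·0 + 3·0 + 0·-2 + 0·3 = 0
  col β: 1·0 + 0·3 + 3·0 + 0·-1 = 0
  col γ: 1·0 + 0·-2 + 3·0 + 0·2 = 0
  col δ: 1·0 + 3·0 + 0·-3 + 0·3 = 0
  col ε: 1·0 + 3·0 + 0·-2 + 0·1 = 0
  col ζ: 1·-3 + 3·1 = 0

y = (A:1, B:0, C:3, D:0, E:0, F:0, G:0)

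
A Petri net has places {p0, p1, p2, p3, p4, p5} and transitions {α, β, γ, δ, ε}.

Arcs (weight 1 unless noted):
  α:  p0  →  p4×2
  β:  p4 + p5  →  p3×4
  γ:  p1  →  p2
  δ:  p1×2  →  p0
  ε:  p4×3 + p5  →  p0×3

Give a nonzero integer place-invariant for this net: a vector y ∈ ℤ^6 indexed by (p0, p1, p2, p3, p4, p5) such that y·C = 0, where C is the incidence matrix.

y = (p0:2, p1:1, p2:1, p3:1, p4:1, p5:3)

Incidence matrix C (rows=places, cols=transitions):
        α    β    γ    δ    ε
   p0  -1    0    0    1    3
   p1   0    0   -1   -2    0
   p2   0    0    1    0    0
   p3   0    4    0    0    0
   p4   2   -1    0    0   -3
   p5   0   -1    0    0   -1

Candidate y = [2, 1, 1, 1, 1, 3]; check y·C column-wise:
  col α: 2·-1 + 1·0 + 1·0 + 1·0 + 1·2 + 3·0 = 0
  col β: 2·0 + 1·0 + 1·0 + 1·4 + 1·-1 + 3·-1 = 0
  col γ: 2·0 + 1·-1 + 1·1 + 1·0 + 1·0 + 3·0 = 0
  col δ: 2·1 + 1·-2 + 1·0 + 1·0 + 1·0 + 3·0 = 0
  col ε: 2·3 + 1·0 + 1·0 + 1·0 + 1·-3 + 3·-1 = 0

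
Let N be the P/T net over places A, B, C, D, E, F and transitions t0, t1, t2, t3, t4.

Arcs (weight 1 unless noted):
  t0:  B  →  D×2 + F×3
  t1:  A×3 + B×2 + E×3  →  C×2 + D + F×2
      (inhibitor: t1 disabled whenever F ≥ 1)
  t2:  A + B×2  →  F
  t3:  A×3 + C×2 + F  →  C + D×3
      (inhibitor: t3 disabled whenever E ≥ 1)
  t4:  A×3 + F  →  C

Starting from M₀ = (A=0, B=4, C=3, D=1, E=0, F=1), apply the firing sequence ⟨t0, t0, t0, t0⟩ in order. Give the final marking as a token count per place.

step 1: fire t0:  (A=0, B=4, C=3, D=1, E=0, F=1) → (A=0, B=3, C=3, D=3, E=0, F=4)
step 2: fire t0:  (A=0, B=3, C=3, D=3, E=0, F=4) → (A=0, B=2, C=3, D=5, E=0, F=7)
step 3: fire t0:  (A=0, B=2, C=3, D=5, E=0, F=7) → (A=0, B=1, C=3, D=7, E=0, F=10)
step 4: fire t0:  (A=0, B=1, C=3, D=7, E=0, F=10) → (A=0, B=0, C=3, D=9, E=0, F=13)

(A=0, B=0, C=3, D=9, E=0, F=13)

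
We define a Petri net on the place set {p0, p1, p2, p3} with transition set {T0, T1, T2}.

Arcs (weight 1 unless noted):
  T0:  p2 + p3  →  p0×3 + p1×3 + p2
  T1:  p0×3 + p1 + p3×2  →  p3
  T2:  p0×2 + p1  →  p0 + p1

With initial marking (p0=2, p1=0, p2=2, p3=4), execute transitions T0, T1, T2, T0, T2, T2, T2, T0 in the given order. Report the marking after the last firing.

(p0=4, p1=8, p2=2, p3=0)

step 1: fire T0:  (p0=2, p1=0, p2=2, p3=4) → (p0=5, p1=3, p2=2, p3=3)
step 2: fire T1:  (p0=5, p1=3, p2=2, p3=3) → (p0=2, p1=2, p2=2, p3=2)
step 3: fire T2:  (p0=2, p1=2, p2=2, p3=2) → (p0=1, p1=2, p2=2, p3=2)
step 4: fire T0:  (p0=1, p1=2, p2=2, p3=2) → (p0=4, p1=5, p2=2, p3=1)
step 5: fire T2:  (p0=4, p1=5, p2=2, p3=1) → (p0=3, p1=5, p2=2, p3=1)
step 6: fire T2:  (p0=3, p1=5, p2=2, p3=1) → (p0=2, p1=5, p2=2, p3=1)
step 7: fire T2:  (p0=2, p1=5, p2=2, p3=1) → (p0=1, p1=5, p2=2, p3=1)
step 8: fire T0:  (p0=1, p1=5, p2=2, p3=1) → (p0=4, p1=8, p2=2, p3=0)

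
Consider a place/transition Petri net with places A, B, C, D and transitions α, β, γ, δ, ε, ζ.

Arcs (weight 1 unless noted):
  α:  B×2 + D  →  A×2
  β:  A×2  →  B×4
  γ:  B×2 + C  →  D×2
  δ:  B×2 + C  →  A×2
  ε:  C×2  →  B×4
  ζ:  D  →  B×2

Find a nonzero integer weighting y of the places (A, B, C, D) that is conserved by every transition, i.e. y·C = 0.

Incidence matrix C (rows=places, cols=transitions):
        α    β    γ    δ    ε    ζ
    A   2   -2    0    2    0    0
    B  -2    4   -2   -2    4    2
    C   0    0   -1   -1   -2    0
    D  -1    0    2    0    0   -1

Candidate y = [2, 1, 2, 2]; check y·C column-wise:
  col α: 2·2 + 1·-2 + 2·0 + 2·-1 = 0
  col β: 2·-2 + 1·4 + 2·0 + 2·0 = 0
  col γ: 2·0 + 1·-2 + 2·-1 + 2·2 = 0
  col δ: 2·2 + 1·-2 + 2·-1 + 2·0 = 0
  col ε: 2·0 + 1·4 + 2·-2 + 2·0 = 0
  col ζ: 2·0 + 1·2 + 2·0 + 2·-1 = 0

y = (A:2, B:1, C:2, D:2)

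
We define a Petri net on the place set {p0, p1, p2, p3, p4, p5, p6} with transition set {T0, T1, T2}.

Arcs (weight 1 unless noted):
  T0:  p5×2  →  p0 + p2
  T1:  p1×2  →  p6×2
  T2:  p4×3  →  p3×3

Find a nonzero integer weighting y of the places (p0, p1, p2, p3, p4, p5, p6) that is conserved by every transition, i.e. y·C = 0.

Incidence matrix C (rows=places, cols=transitions):
       T0   T1   T2
   p0   1    0    0
   p1   0   -2    0
   p2   1    0    0
   p3   0    0    3
   p4   0    0   -3
   p5  -2    0    0
   p6   0    2    0

Candidate y = [1, 0, -1, 0, 0, 0, 0]; check y·C column-wise:
  col T0: 1·1 + -1·1 + 0·-2 = 0
  col T1: 1·0 + 0·-2 + -1·0 + 0·2 = 0
  col T2: 1·0 + -1·0 + 0·3 + 0·-3 = 0

y = (p0:1, p1:0, p2:-1, p3:0, p4:0, p5:0, p6:0)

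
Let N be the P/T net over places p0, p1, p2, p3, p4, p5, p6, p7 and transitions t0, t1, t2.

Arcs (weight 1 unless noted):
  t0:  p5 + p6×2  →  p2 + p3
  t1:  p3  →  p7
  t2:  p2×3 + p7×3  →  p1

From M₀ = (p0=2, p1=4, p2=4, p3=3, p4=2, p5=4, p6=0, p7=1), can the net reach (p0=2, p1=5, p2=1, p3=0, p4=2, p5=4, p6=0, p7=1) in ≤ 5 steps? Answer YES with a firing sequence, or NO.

step 1: fire t1:  (p0=2, p1=4, p2=4, p3=3, p4=2, p5=4, p6=0, p7=1) → (p0=2, p1=4, p2=4, p3=2, p4=2, p5=4, p6=0, p7=2)
step 2: fire t1:  (p0=2, p1=4, p2=4, p3=2, p4=2, p5=4, p6=0, p7=2) → (p0=2, p1=4, p2=4, p3=1, p4=2, p5=4, p6=0, p7=3)
step 3: fire t1:  (p0=2, p1=4, p2=4, p3=1, p4=2, p5=4, p6=0, p7=3) → (p0=2, p1=4, p2=4, p3=0, p4=2, p5=4, p6=0, p7=4)
step 4: fire t2:  (p0=2, p1=4, p2=4, p3=0, p4=2, p5=4, p6=0, p7=4) → (p0=2, p1=5, p2=1, p3=0, p4=2, p5=4, p6=0, p7=1)

YES — reachable via ⟨t1, t1, t1, t2⟩ (4 firings)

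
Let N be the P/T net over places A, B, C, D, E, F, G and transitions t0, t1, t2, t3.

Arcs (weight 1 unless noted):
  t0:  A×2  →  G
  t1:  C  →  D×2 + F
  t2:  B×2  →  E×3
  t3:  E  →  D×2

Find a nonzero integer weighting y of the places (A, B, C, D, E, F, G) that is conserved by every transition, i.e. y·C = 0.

y = (A:0, B:3, C:2, D:1, E:2, F:0, G:0)

Incidence matrix C (rows=places, cols=transitions):
       t0   t1   t2   t3
    A  -2    0    0    0
    B   0    0   -2    0
    C   0   -1    0    0
    D   0    2    0    2
    E   0    0    3   -1
    F   0    1    0    0
    G   1    0    0    0

Candidate y = [0, 3, 2, 1, 2, 0, 0]; check y·C column-wise:
  col t0: 0·-2 + 3·0 + 2·0 + 1·0 + 2·0 + 0·1 = 0
  col t1: 3·0 + 2·-1 + 1·2 + 2·0 + 0·1 = 0
  col t2: 3·-2 + 2·0 + 1·0 + 2·3 = 0
  col t3: 3·0 + 2·0 + 1·2 + 2·-1 = 0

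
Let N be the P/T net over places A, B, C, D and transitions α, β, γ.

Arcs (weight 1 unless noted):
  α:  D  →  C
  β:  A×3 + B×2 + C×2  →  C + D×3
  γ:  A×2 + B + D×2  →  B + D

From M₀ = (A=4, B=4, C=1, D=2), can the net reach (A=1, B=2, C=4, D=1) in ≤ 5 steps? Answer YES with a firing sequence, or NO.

YES — reachable via ⟨α, α, β, α, α⟩ (5 firings)

step 1: fire α:  (A=4, B=4, C=1, D=2) → (A=4, B=4, C=2, D=1)
step 2: fire α:  (A=4, B=4, C=2, D=1) → (A=4, B=4, C=3, D=0)
step 3: fire β:  (A=4, B=4, C=3, D=0) → (A=1, B=2, C=2, D=3)
step 4: fire α:  (A=1, B=2, C=2, D=3) → (A=1, B=2, C=3, D=2)
step 5: fire α:  (A=1, B=2, C=3, D=2) → (A=1, B=2, C=4, D=1)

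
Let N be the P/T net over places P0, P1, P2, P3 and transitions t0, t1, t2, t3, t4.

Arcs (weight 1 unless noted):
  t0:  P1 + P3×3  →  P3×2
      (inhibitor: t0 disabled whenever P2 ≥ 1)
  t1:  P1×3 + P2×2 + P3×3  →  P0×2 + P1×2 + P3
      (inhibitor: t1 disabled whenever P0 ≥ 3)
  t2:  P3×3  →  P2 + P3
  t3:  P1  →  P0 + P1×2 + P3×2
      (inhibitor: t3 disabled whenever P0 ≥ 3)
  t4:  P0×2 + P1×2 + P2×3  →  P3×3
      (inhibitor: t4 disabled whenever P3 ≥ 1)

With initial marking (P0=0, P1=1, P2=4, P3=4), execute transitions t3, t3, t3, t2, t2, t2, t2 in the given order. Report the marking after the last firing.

step 1: fire t3:  (P0=0, P1=1, P2=4, P3=4) → (P0=1, P1=2, P2=4, P3=6)
step 2: fire t3:  (P0=1, P1=2, P2=4, P3=6) → (P0=2, P1=3, P2=4, P3=8)
step 3: fire t3:  (P0=2, P1=3, P2=4, P3=8) → (P0=3, P1=4, P2=4, P3=10)
step 4: fire t2:  (P0=3, P1=4, P2=4, P3=10) → (P0=3, P1=4, P2=5, P3=8)
step 5: fire t2:  (P0=3, P1=4, P2=5, P3=8) → (P0=3, P1=4, P2=6, P3=6)
step 6: fire t2:  (P0=3, P1=4, P2=6, P3=6) → (P0=3, P1=4, P2=7, P3=4)
step 7: fire t2:  (P0=3, P1=4, P2=7, P3=4) → (P0=3, P1=4, P2=8, P3=2)

(P0=3, P1=4, P2=8, P3=2)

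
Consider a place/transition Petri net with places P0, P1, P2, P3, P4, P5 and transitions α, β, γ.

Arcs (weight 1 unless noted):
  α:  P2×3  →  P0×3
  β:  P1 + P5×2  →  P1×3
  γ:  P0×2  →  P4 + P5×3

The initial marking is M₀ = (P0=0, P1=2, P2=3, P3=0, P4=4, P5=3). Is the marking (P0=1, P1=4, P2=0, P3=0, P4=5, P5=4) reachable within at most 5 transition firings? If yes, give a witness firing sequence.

step 1: fire α:  (P0=0, P1=2, P2=3, P3=0, P4=4, P5=3) → (P0=3, P1=2, P2=0, P3=0, P4=4, P5=3)
step 2: fire β:  (P0=3, P1=2, P2=0, P3=0, P4=4, P5=3) → (P0=3, P1=4, P2=0, P3=0, P4=4, P5=1)
step 3: fire γ:  (P0=3, P1=4, P2=0, P3=0, P4=4, P5=1) → (P0=1, P1=4, P2=0, P3=0, P4=5, P5=4)

YES — reachable via ⟨α, β, γ⟩ (3 firings)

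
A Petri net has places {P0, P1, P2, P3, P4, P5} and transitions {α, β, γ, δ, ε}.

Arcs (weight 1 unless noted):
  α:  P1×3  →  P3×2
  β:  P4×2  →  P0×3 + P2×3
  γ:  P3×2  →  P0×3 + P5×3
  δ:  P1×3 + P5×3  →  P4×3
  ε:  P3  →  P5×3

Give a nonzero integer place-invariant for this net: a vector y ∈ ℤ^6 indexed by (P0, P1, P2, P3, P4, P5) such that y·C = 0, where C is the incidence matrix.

y = (P0:1, P1:2, P2:1, P3:3, P4:3, P5:1)

Incidence matrix C (rows=places, cols=transitions):
        α    β    γ    δ    ε
   P0   0    3    3    0    0
   P1  -3    0    0   -3    0
   P2   0    3    0    0    0
   P3   2    0   -2    0   -1
   P4   0   -2    0    3    0
   P5   0    0    3   -3    3

Candidate y = [1, 2, 1, 3, 3, 1]; check y·C column-wise:
  col α: 1·0 + 2·-3 + 1·0 + 3·2 + 3·0 + 1·0 = 0
  col β: 1·3 + 2·0 + 1·3 + 3·0 + 3·-2 + 1·0 = 0
  col γ: 1·3 + 2·0 + 1·0 + 3·-2 + 3·0 + 1·3 = 0
  col δ: 1·0 + 2·-3 + 1·0 + 3·0 + 3·3 + 1·-3 = 0
  col ε: 1·0 + 2·0 + 1·0 + 3·-1 + 3·0 + 1·3 = 0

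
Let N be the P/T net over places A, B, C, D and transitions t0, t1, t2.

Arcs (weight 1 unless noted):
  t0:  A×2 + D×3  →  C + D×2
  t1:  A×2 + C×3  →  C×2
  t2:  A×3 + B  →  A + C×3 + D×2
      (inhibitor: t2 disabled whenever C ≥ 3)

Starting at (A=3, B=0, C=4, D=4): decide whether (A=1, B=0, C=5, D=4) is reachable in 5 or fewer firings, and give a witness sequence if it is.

NO — not reachable within 5 firings

depth 0: 1 marking
depth 1: 3 markings reached so far
depth 2: 3 markings reached so far
(frontier empty at depth 2; search complete)
target is not among the 3 markings reachable within 5 steps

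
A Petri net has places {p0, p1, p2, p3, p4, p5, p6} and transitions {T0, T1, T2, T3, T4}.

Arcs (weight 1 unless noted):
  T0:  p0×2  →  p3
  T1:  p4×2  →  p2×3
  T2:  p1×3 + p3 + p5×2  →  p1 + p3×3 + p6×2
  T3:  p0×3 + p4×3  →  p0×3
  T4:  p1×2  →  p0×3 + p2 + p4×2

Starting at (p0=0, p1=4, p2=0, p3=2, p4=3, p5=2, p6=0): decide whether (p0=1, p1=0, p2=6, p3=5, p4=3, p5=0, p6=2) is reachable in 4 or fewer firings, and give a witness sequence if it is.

depth 0: 1 marking
depth 1: 4 markings reached so far
depth 2: 10 markings reached so far
depth 3: 20 markings reached so far
depth 4: 32 markings reached so far
target is not among the 32 markings reachable within 4 steps

NO — not reachable within 4 firings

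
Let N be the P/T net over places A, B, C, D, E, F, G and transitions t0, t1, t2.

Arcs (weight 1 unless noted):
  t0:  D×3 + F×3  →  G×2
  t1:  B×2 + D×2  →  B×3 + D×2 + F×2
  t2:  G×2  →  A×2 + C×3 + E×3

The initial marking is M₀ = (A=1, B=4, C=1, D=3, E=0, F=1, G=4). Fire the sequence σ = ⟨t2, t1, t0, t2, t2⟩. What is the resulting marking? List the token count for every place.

step 1: fire t2:  (A=1, B=4, C=1, D=3, E=0, F=1, G=4) → (A=3, B=4, C=4, D=3, E=3, F=1, G=2)
step 2: fire t1:  (A=3, B=4, C=4, D=3, E=3, F=1, G=2) → (A=3, B=5, C=4, D=3, E=3, F=3, G=2)
step 3: fire t0:  (A=3, B=5, C=4, D=3, E=3, F=3, G=2) → (A=3, B=5, C=4, D=0, E=3, F=0, G=4)
step 4: fire t2:  (A=3, B=5, C=4, D=0, E=3, F=0, G=4) → (A=5, B=5, C=7, D=0, E=6, F=0, G=2)
step 5: fire t2:  (A=5, B=5, C=7, D=0, E=6, F=0, G=2) → (A=7, B=5, C=10, D=0, E=9, F=0, G=0)

(A=7, B=5, C=10, D=0, E=9, F=0, G=0)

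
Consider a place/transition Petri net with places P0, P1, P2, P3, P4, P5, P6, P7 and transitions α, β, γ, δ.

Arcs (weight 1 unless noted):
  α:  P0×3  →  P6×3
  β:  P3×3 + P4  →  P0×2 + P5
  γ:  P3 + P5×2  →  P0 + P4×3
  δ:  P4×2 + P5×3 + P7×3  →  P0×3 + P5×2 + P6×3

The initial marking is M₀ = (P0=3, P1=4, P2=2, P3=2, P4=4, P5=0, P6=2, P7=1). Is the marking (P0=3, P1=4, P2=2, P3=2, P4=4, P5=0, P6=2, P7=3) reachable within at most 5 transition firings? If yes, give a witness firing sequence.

NO — not reachable within 5 firings

depth 0: 1 marking
depth 1: 2 markings reached so far
depth 2: 2 markings reached so far
(frontier empty at depth 2; search complete)
target is not among the 2 markings reachable within 5 steps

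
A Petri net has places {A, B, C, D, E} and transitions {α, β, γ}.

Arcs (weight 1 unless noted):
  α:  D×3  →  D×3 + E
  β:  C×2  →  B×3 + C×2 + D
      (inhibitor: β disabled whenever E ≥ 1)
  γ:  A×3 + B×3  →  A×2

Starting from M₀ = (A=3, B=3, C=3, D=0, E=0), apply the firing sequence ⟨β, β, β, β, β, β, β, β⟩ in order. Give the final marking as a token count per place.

(A=3, B=27, C=3, D=8, E=0)

step 1: fire β:  (A=3, B=3, C=3, D=0, E=0) → (A=3, B=6, C=3, D=1, E=0)
step 2: fire β:  (A=3, B=6, C=3, D=1, E=0) → (A=3, B=9, C=3, D=2, E=0)
step 3: fire β:  (A=3, B=9, C=3, D=2, E=0) → (A=3, B=12, C=3, D=3, E=0)
step 4: fire β:  (A=3, B=12, C=3, D=3, E=0) → (A=3, B=15, C=3, D=4, E=0)
step 5: fire β:  (A=3, B=15, C=3, D=4, E=0) → (A=3, B=18, C=3, D=5, E=0)
step 6: fire β:  (A=3, B=18, C=3, D=5, E=0) → (A=3, B=21, C=3, D=6, E=0)
step 7: fire β:  (A=3, B=21, C=3, D=6, E=0) → (A=3, B=24, C=3, D=7, E=0)
step 8: fire β:  (A=3, B=24, C=3, D=7, E=0) → (A=3, B=27, C=3, D=8, E=0)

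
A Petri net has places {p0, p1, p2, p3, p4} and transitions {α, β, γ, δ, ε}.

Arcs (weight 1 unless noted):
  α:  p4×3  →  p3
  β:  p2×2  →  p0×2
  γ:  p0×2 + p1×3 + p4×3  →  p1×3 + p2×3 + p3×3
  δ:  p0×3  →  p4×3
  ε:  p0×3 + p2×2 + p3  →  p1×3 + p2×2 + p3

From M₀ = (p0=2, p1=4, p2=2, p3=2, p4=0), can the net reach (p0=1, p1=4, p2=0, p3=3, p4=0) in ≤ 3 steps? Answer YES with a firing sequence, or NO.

YES — reachable via ⟨β, δ, α⟩ (3 firings)

step 1: fire β:  (p0=2, p1=4, p2=2, p3=2, p4=0) → (p0=4, p1=4, p2=0, p3=2, p4=0)
step 2: fire δ:  (p0=4, p1=4, p2=0, p3=2, p4=0) → (p0=1, p1=4, p2=0, p3=2, p4=3)
step 3: fire α:  (p0=1, p1=4, p2=0, p3=2, p4=3) → (p0=1, p1=4, p2=0, p3=3, p4=0)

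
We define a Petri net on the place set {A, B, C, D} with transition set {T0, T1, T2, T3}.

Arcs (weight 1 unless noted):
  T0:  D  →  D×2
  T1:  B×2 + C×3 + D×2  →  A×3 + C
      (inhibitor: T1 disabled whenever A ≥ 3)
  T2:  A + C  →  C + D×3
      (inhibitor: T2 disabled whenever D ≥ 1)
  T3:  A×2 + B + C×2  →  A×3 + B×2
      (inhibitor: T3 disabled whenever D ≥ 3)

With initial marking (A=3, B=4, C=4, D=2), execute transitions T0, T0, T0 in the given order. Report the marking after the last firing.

step 1: fire T0:  (A=3, B=4, C=4, D=2) → (A=3, B=4, C=4, D=3)
step 2: fire T0:  (A=3, B=4, C=4, D=3) → (A=3, B=4, C=4, D=4)
step 3: fire T0:  (A=3, B=4, C=4, D=4) → (A=3, B=4, C=4, D=5)

(A=3, B=4, C=4, D=5)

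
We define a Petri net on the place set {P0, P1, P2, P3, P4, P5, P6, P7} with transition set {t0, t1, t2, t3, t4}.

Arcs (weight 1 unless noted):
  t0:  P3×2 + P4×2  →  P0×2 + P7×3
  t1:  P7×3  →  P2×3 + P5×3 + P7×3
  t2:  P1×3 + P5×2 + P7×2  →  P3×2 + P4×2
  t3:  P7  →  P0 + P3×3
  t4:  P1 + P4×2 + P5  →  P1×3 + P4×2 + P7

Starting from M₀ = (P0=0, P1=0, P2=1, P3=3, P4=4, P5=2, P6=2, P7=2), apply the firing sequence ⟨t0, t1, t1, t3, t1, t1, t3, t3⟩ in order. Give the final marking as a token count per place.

step 1: fire t0:  (P0=0, P1=0, P2=1, P3=3, P4=4, P5=2, P6=2, P7=2) → (P0=2, P1=0, P2=1, P3=1, P4=2, P5=2, P6=2, P7=5)
step 2: fire t1:  (P0=2, P1=0, P2=1, P3=1, P4=2, P5=2, P6=2, P7=5) → (P0=2, P1=0, P2=4, P3=1, P4=2, P5=5, P6=2, P7=5)
step 3: fire t1:  (P0=2, P1=0, P2=4, P3=1, P4=2, P5=5, P6=2, P7=5) → (P0=2, P1=0, P2=7, P3=1, P4=2, P5=8, P6=2, P7=5)
step 4: fire t3:  (P0=2, P1=0, P2=7, P3=1, P4=2, P5=8, P6=2, P7=5) → (P0=3, P1=0, P2=7, P3=4, P4=2, P5=8, P6=2, P7=4)
step 5: fire t1:  (P0=3, P1=0, P2=7, P3=4, P4=2, P5=8, P6=2, P7=4) → (P0=3, P1=0, P2=10, P3=4, P4=2, P5=11, P6=2, P7=4)
step 6: fire t1:  (P0=3, P1=0, P2=10, P3=4, P4=2, P5=11, P6=2, P7=4) → (P0=3, P1=0, P2=13, P3=4, P4=2, P5=14, P6=2, P7=4)
step 7: fire t3:  (P0=3, P1=0, P2=13, P3=4, P4=2, P5=14, P6=2, P7=4) → (P0=4, P1=0, P2=13, P3=7, P4=2, P5=14, P6=2, P7=3)
step 8: fire t3:  (P0=4, P1=0, P2=13, P3=7, P4=2, P5=14, P6=2, P7=3) → (P0=5, P1=0, P2=13, P3=10, P4=2, P5=14, P6=2, P7=2)

(P0=5, P1=0, P2=13, P3=10, P4=2, P5=14, P6=2, P7=2)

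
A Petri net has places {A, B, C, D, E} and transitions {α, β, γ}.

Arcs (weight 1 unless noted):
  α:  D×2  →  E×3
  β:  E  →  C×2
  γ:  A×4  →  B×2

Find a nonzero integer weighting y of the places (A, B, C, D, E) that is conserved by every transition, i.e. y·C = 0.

y = (A:1, B:2, C:0, D:0, E:0)

Incidence matrix C (rows=places, cols=transitions):
        α    β    γ
    A   0    0   -4
    B   0    0    2
    C   0    2    0
    D  -2    0    0
    E   3   -1    0

Candidate y = [1, 2, 0, 0, 0]; check y·C column-wise:
  col α: 1·0 + 2·0 + 0·-2 + 0·3 = 0
  col β: 1·0 + 2·0 + 0·2 + 0·-1 = 0
  col γ: 1·-4 + 2·2 = 0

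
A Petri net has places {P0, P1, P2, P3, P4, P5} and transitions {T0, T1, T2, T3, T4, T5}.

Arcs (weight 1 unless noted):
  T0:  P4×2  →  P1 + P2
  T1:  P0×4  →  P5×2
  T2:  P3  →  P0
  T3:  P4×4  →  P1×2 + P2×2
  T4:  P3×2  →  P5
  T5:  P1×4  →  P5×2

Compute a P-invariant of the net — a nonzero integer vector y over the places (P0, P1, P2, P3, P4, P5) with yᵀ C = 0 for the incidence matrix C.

Incidence matrix C (rows=places, cols=transitions):
       T0   T1   T2   T3   T4   T5
   P0   0   -4    1    0    0    0
   P1   1    0    0    2    0   -4
   P2   1    0    0    2    0    0
   P3   0    0   -1    0   -2    0
   P4  -2    0    0   -4    0    0
   P5   0    2    0    0    1    2

Candidate y = [0, 0, 2, 0, 1, 0]; check y·C column-wise:
  col T0: 0·1 + 2·1 + 1·-2 = 0
  col T1: 0·-4 + 2·0 + 1·0 + 0·2 = 0
  col T2: 0·1 + 2·0 + 0·-1 + 1·0 = 0
  col T3: 0·2 + 2·2 + 1·-4 = 0
  col T4: 2·0 + 0·-2 + 1·0 + 0·1 = 0
  col T5: 0·-4 + 2·0 + 1·0 + 0·2 = 0

y = (P0:0, P1:0, P2:2, P3:0, P4:1, P5:0)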